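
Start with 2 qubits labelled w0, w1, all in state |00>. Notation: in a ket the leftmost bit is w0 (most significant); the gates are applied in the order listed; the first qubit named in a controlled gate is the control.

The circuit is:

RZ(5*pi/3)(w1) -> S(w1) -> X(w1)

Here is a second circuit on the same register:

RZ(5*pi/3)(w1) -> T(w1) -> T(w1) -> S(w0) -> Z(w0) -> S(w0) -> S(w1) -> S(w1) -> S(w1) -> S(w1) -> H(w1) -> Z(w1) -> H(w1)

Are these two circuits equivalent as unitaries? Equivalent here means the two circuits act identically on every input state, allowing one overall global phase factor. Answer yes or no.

Yes — the two circuits implement the same unitary up to a global phase.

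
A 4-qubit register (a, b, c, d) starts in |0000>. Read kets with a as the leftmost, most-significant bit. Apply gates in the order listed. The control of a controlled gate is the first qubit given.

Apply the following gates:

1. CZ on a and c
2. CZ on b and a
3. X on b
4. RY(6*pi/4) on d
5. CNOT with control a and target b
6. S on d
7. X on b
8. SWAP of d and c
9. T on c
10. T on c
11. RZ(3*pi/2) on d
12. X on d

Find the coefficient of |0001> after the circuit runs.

The final state's coefficient on |0001> equals sqrt(2)*exp(I*pi/4)/2.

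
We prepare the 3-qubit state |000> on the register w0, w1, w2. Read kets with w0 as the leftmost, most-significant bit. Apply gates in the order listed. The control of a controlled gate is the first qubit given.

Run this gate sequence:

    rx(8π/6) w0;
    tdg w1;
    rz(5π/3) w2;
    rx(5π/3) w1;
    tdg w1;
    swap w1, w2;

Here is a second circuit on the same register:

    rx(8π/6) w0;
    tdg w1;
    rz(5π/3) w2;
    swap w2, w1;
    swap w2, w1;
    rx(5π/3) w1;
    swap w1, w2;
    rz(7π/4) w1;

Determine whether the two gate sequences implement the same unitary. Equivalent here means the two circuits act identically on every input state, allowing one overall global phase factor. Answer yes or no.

No — the two circuits implement different unitaries, even allowing a global phase.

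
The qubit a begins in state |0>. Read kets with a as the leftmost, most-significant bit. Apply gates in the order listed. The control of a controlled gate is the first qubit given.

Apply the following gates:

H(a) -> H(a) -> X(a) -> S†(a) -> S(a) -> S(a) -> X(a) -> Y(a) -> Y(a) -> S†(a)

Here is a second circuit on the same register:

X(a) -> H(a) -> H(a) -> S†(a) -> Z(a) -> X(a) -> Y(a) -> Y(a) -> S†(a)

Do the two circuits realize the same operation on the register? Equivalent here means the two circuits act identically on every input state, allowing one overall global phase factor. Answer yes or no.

Yes — the two circuits implement the same unitary up to a global phase.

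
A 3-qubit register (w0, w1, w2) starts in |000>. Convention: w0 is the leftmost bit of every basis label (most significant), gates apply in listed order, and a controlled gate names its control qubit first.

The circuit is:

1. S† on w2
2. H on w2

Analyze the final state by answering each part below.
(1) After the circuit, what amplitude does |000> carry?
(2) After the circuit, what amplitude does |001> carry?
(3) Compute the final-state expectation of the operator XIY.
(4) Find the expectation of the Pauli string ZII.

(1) The final state's coefficient on |000> equals sqrt(2)/2.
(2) The final state's coefficient on |001> equals sqrt(2)/2.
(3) The expectation value of XIY is 0.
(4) The observable ZII averages to 1.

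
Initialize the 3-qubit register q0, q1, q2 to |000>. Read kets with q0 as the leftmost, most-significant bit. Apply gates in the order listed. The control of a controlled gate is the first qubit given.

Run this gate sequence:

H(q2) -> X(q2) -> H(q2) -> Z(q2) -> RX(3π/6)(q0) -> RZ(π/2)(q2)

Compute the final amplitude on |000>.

The amplitude on |000> is -sqrt(2)*exp(3*I*pi/4)/2.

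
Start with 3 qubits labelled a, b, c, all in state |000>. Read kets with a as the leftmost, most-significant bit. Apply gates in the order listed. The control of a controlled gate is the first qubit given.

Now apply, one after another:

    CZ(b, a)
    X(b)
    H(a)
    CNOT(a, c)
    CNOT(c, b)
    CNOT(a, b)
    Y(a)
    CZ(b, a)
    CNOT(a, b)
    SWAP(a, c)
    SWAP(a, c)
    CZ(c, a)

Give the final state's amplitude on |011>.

|011> carries amplitude -sqrt(2)*I/2 in the final state. Key observation: steps 10-11 multiply out to the identity, so the circuit reduces to the remaining gates.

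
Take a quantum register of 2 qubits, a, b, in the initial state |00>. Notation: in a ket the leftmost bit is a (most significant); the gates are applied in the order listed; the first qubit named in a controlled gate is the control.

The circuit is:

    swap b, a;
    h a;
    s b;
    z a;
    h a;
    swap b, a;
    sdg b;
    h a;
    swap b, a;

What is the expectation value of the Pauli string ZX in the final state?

The observable ZX averages to -1.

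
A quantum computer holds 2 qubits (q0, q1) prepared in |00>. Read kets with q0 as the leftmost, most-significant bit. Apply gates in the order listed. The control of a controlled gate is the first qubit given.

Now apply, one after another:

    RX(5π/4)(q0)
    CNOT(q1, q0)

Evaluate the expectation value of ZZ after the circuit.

In the final state, ZZ has expectation -sqrt(2)/2.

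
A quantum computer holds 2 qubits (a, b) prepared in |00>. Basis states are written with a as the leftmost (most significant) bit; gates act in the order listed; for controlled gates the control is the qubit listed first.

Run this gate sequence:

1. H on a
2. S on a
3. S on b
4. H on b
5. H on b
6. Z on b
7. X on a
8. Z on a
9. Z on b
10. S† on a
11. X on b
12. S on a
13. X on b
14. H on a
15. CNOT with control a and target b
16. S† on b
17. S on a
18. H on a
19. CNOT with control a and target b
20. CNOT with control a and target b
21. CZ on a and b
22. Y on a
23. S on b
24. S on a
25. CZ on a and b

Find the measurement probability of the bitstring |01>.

A full measurement returns |01> with probability 1/4.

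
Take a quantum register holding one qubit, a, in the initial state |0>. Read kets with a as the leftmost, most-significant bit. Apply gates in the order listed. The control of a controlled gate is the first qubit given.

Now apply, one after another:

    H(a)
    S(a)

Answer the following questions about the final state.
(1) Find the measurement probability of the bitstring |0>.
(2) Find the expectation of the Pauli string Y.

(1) The probability of measuring |0> is 1/2.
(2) The observable Y averages to 1.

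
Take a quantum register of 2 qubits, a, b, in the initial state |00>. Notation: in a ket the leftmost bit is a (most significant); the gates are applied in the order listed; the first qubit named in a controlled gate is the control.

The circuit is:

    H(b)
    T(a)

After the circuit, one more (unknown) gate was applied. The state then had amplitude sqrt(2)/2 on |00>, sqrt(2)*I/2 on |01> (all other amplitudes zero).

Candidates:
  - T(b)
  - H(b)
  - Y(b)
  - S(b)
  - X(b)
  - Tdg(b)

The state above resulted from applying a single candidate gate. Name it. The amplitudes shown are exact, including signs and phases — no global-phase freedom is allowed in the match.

The applied gate was S(b).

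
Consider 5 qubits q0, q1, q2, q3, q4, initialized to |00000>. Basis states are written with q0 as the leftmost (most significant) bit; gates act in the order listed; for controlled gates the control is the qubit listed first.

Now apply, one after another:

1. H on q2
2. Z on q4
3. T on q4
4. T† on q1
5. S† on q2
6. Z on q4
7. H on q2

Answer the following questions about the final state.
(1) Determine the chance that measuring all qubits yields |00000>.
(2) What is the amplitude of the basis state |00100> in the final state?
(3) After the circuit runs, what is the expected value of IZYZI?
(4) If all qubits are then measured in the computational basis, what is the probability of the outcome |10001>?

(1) Outcome |00000> occurs with probability 1/2.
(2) |00100> carries amplitude 1/2 + I/2 in the final state.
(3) The expectation value of IZYZI is 1.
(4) Outcome |10001> occurs with probability 0.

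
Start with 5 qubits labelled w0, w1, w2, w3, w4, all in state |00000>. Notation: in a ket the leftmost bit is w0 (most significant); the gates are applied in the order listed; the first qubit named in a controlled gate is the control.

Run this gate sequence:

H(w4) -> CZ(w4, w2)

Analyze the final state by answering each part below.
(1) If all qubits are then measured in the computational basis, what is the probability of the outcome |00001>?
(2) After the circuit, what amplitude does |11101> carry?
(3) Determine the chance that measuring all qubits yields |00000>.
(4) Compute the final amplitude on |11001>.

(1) The probability of measuring |00001> is 1/2.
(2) The amplitude on |11101> is 0.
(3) The probability of measuring |00000> is 1/2.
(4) |11001> carries amplitude 0 in the final state.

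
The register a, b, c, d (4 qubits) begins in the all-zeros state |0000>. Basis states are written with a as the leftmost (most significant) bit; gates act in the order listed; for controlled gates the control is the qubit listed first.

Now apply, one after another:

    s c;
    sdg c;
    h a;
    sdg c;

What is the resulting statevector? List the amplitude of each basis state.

The final amplitudes are sqrt(2)/2 on |0000>, sqrt(2)/2 on |1000>, and 0 on every other basis state. Key observation: gates 1-2 undo each other exactly, leaving only the rest of the circuit to track.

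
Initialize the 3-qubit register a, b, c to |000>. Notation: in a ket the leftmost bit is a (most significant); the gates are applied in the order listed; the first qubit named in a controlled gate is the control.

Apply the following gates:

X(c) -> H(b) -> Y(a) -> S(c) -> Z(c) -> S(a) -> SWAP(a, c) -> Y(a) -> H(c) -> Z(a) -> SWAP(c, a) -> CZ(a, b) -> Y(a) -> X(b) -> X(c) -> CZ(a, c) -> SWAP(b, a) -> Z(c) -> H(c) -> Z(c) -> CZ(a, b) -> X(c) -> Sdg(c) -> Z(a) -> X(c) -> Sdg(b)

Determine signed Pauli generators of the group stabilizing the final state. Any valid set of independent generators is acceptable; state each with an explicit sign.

One valid set of independent stabilizer generators is +XII, -IYI, +IIY (any independent generating set of the same group is equally correct).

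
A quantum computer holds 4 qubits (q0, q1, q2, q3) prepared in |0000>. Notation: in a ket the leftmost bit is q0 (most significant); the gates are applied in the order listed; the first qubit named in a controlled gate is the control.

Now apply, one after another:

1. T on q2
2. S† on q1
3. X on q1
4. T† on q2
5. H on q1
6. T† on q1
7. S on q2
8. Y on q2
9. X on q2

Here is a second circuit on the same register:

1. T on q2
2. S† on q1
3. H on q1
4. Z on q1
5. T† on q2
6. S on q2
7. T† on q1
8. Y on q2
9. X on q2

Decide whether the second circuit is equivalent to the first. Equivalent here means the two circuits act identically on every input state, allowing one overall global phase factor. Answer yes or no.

Yes — the two circuits implement the same unitary up to a global phase.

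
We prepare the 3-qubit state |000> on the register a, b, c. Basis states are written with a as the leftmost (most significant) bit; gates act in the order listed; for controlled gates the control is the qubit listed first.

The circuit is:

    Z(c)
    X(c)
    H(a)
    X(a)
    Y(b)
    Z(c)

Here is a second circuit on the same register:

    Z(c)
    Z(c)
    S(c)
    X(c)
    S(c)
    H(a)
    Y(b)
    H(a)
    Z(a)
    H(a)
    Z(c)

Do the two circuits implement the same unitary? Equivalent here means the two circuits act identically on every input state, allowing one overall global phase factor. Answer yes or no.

No, they are not equivalent — no single phase factor reconciles the two unitaries.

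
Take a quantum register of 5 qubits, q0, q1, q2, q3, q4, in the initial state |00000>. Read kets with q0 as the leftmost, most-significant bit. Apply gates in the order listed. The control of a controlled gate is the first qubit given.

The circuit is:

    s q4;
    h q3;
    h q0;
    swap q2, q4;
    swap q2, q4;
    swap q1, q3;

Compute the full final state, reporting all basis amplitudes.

The resulting statevector has amplitude 1/2 on |00000>, 1/2 on |01000>, 1/2 on |10000>, 1/2 on |11000>, and 0 on every other basis state. Key observation: steps 4-5 multiply out to the identity, so the circuit reduces to the remaining gates.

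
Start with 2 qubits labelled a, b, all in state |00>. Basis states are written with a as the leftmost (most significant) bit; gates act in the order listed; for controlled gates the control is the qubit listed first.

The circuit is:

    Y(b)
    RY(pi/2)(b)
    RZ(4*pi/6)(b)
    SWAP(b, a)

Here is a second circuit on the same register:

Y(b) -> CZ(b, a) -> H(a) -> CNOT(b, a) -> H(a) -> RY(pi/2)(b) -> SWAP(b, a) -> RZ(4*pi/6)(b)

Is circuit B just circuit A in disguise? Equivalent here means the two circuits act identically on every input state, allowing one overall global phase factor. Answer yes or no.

No: there is an input state on which the two circuits produce genuinely different outputs (not merely differing by a phase).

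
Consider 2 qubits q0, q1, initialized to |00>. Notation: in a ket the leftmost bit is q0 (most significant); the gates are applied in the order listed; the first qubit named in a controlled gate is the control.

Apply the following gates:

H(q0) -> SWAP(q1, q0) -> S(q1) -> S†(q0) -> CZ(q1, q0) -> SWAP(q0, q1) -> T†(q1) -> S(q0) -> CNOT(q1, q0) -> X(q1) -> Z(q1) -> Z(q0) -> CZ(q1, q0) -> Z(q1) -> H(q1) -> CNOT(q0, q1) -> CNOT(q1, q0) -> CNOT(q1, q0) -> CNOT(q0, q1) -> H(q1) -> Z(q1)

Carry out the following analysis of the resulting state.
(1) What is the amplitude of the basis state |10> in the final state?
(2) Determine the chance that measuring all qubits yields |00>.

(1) The amplitude on |10> is 0.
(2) Outcome |00> occurs with probability 0.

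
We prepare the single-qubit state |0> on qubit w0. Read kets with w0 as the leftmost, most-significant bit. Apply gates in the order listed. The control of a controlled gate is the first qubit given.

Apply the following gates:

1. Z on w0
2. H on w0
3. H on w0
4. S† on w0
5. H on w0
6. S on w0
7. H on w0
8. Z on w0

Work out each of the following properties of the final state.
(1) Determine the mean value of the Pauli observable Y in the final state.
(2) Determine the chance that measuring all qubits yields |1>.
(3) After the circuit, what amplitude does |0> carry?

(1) In the final state, Y has expectation 1.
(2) A full measurement returns |1> with probability 1/2.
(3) The final state's coefficient on |0> equals 1/2 + I/2.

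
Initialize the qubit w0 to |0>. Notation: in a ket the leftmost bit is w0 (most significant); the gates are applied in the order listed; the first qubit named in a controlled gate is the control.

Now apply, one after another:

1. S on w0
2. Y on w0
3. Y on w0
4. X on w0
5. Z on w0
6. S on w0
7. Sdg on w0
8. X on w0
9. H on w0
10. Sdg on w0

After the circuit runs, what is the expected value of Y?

The observable Y averages to -1.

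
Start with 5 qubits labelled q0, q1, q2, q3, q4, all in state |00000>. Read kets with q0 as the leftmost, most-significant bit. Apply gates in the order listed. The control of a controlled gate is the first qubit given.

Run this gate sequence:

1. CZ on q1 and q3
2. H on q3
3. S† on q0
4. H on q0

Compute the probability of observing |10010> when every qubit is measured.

The probability of measuring |10010> is 1/4.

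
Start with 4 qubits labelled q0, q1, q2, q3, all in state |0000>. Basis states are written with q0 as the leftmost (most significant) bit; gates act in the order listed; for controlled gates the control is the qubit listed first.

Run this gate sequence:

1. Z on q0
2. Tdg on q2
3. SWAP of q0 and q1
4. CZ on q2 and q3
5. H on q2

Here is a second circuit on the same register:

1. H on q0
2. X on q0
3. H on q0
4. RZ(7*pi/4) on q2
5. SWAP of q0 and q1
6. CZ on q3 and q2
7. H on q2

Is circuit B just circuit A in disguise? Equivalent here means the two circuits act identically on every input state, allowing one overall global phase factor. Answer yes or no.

Yes, they are equivalent — the unitaries differ by at most a global phase.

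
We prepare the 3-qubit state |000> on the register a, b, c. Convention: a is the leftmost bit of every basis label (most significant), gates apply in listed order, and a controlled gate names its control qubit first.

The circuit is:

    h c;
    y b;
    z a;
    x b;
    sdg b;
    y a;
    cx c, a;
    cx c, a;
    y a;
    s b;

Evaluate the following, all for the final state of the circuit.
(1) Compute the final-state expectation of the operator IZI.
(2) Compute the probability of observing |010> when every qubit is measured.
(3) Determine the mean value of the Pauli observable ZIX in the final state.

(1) The observable IZI averages to 1. Key observation: gates 5-10 undo each other exactly, leaving only the rest of the circuit to track.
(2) The probability of measuring |010> is 0.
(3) The observable ZIX averages to 1.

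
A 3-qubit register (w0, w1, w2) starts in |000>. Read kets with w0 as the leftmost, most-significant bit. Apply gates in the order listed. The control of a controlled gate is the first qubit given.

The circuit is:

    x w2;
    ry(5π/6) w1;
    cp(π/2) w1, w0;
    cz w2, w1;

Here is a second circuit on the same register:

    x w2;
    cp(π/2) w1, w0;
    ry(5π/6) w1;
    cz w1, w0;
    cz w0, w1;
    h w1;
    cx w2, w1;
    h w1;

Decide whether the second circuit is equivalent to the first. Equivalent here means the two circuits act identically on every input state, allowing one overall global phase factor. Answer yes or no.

No, they are not equivalent — no single phase factor reconciles the two unitaries.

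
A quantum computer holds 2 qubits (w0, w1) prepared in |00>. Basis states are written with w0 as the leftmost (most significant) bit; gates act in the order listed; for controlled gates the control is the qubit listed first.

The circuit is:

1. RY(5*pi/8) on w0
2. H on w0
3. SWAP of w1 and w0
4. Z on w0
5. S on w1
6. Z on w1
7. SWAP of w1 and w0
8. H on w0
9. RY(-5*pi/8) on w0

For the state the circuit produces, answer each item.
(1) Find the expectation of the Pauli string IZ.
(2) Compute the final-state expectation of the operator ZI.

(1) The expectation value of IZ is 1.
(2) In the final state, ZI has expectation sqrt(2)/4 + 1/2.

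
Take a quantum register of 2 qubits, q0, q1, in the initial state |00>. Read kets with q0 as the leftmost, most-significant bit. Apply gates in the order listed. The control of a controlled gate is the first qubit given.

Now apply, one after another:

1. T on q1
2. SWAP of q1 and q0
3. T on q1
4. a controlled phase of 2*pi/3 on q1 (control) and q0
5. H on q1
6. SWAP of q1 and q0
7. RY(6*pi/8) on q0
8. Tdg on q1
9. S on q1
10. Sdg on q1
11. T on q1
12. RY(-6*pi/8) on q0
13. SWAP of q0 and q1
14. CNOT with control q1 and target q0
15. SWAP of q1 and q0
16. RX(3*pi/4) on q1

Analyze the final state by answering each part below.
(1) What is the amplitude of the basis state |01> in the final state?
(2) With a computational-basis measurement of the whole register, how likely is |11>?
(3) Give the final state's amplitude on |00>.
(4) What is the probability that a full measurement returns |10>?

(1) |01> carries amplitude -I*sqrt(2*sqrt(2) + 4)/4 in the final state.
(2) The probability of measuring |11> is 1/4 - sqrt(2)/8.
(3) The final state's coefficient on |00> equals sqrt(4 - 2*sqrt(2))/4.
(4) Outcome |10> occurs with probability sqrt(2)/8 + 1/4.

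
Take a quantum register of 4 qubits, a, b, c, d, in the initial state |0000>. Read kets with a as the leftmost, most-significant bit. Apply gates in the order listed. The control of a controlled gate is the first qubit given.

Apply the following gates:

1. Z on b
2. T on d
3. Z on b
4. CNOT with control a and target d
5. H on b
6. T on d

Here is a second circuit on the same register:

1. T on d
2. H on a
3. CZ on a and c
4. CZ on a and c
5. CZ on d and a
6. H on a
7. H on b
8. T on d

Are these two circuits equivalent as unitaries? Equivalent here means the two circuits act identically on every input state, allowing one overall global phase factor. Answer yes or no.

No — the two circuits implement different unitaries, even allowing a global phase.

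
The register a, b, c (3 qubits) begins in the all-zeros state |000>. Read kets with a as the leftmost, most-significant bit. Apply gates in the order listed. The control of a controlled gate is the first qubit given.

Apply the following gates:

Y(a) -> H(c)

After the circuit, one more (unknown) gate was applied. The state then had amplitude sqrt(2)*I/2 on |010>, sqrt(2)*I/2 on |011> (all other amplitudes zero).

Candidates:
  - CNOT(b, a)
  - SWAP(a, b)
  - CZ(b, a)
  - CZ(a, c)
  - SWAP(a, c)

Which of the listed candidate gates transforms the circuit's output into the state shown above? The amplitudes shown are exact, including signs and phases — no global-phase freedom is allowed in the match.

The applied gate was SWAP(a, b).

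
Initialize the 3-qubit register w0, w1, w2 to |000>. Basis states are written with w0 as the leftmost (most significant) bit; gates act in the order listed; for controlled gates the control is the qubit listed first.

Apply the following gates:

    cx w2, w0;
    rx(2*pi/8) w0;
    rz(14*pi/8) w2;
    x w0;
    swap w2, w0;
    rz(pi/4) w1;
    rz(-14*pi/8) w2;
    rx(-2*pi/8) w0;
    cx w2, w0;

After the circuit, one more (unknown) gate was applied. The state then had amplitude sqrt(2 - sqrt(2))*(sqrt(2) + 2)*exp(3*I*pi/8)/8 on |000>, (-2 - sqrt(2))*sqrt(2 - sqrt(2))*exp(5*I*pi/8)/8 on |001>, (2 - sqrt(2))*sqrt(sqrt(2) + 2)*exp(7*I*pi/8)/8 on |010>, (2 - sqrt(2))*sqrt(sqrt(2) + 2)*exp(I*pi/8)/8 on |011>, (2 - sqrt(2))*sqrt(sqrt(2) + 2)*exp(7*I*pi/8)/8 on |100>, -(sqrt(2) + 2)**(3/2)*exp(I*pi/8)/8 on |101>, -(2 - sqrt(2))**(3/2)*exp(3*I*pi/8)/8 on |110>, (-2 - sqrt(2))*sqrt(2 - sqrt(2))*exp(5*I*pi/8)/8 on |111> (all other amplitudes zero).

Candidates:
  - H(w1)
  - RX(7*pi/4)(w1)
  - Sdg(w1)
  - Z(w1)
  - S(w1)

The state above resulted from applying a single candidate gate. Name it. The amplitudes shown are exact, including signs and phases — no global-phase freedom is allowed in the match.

The applied gate was RX(7*pi/4)(w1).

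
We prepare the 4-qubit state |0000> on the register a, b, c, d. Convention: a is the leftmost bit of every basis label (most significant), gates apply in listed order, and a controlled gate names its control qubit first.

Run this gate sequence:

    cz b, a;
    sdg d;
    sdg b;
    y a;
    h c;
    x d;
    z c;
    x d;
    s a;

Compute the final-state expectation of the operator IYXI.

In the final state, IYXI has expectation 0.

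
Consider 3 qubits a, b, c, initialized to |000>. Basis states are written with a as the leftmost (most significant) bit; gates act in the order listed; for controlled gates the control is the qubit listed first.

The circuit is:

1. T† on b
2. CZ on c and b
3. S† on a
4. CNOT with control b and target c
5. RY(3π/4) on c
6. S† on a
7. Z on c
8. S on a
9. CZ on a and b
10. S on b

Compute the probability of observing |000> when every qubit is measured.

The probability of measuring |000> is 1/2 - sqrt(2)/4.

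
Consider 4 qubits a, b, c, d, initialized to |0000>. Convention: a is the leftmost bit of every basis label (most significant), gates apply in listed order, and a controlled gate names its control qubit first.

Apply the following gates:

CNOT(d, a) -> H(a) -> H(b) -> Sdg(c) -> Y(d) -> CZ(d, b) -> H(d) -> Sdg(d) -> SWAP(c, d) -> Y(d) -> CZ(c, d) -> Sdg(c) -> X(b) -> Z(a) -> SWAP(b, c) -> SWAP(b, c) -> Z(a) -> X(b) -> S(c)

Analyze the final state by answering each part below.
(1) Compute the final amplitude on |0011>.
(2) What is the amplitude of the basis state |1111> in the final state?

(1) The amplitude on |0011> is sqrt(2)*I/4. Key observation: gates 12-19 undo each other exactly, leaving only the rest of the circuit to track.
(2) |1111> carries amplitude -sqrt(2)*I/4 in the final state.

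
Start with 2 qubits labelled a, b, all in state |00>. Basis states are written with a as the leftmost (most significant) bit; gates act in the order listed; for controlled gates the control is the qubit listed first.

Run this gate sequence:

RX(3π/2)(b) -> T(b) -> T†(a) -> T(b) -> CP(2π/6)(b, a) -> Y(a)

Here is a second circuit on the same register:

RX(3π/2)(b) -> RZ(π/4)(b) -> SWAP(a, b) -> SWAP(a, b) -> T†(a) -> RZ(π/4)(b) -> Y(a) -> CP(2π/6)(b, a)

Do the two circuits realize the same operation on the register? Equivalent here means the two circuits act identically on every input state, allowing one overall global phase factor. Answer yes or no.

No — the two circuits implement different unitaries, even allowing a global phase.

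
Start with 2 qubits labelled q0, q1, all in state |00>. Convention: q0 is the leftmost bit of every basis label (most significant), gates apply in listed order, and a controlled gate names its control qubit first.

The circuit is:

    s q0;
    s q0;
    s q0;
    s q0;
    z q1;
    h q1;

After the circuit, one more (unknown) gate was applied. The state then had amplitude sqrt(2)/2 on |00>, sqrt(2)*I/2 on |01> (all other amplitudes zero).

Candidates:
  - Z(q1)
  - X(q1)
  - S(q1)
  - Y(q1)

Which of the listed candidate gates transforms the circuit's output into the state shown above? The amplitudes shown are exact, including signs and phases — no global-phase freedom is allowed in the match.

The unique candidate consistent with the amplitudes is S(q1).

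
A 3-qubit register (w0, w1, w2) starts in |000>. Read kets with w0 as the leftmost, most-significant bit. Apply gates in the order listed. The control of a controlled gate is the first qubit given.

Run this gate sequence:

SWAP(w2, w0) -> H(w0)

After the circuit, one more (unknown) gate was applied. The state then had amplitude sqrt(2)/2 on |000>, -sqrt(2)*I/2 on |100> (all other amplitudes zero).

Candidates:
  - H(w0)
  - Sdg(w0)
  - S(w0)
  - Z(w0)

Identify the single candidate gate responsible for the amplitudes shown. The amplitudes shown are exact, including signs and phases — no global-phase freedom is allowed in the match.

The unique candidate consistent with the amplitudes is Sdg(w0).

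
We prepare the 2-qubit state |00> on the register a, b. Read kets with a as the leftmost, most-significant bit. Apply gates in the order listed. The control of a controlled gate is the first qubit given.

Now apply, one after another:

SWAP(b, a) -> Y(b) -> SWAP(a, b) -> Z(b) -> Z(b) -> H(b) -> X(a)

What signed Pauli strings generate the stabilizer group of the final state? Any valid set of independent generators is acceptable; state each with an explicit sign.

One valid set of independent stabilizer generators is +IX, +ZI (any independent generating set of the same group is equally correct).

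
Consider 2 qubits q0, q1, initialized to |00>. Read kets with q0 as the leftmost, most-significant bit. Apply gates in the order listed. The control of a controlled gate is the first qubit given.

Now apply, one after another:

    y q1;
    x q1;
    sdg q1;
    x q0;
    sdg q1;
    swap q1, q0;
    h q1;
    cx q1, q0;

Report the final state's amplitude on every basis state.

The final amplitudes are sqrt(2)*I/2 on |00>, 0 on |01>, 0 on |10>, -sqrt(2)*I/2 on |11>.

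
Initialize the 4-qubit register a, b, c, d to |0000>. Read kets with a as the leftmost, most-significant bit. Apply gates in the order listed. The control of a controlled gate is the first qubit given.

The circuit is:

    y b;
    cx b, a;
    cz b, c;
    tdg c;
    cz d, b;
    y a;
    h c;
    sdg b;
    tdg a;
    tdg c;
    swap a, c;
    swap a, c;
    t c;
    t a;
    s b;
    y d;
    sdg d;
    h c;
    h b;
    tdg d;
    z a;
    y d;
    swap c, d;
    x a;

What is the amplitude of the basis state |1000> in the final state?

The final state's coefficient on |1000> equals -sqrt(2)*exp(I*pi/4)/2. Key observation: the block from step 8 through step 15 cancels to the identity and can be dropped.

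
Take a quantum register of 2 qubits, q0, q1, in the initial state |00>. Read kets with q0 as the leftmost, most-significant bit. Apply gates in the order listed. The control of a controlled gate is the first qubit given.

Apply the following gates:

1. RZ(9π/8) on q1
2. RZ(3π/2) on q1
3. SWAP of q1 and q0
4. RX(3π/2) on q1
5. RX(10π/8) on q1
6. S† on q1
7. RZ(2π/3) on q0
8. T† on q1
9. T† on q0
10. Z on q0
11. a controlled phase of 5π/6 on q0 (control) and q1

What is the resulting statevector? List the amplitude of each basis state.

The final amplitudes are sqrt(2)*(-sqrt(sqrt(2) + 2) + sqrt(2 - sqrt(2)))*exp(17*I*pi/48)/4 on |00>, sqrt(2)*(sqrt(2 - sqrt(2)) + sqrt(sqrt(2) + 2))*exp(5*I*pi/48)/4 on |01>, 0 on |10>, 0 on |11>.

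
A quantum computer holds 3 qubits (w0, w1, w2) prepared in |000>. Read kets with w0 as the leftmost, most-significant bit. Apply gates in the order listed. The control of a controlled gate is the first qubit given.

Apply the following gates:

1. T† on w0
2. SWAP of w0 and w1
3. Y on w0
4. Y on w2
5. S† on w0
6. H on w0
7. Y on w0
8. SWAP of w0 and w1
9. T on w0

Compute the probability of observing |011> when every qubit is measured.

The probability of measuring |011> is 1/2.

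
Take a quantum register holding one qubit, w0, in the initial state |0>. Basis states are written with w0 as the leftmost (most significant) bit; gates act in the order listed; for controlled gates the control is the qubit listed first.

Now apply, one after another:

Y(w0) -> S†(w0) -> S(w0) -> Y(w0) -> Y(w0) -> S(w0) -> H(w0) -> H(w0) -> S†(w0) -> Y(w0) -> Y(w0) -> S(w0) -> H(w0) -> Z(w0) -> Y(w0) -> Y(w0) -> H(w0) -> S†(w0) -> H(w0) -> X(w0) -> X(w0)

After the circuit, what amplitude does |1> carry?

The amplitude on |1> is -sqrt(2)/2. Key observation: steps 4-11 multiply out to the identity, so the circuit reduces to the remaining gates.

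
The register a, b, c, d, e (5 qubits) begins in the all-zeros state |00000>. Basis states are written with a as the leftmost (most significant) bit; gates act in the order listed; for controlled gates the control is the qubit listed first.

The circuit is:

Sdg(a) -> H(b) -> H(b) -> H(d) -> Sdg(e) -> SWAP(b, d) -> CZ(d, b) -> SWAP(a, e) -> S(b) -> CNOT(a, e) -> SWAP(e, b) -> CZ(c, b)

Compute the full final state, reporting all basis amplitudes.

The resulting statevector has amplitude sqrt(2)/2 on |00000>, sqrt(2)*I/2 on |00001>, and 0 on every other basis state. Key observation: the block from step 2 through step 3 cancels to the identity and can be dropped.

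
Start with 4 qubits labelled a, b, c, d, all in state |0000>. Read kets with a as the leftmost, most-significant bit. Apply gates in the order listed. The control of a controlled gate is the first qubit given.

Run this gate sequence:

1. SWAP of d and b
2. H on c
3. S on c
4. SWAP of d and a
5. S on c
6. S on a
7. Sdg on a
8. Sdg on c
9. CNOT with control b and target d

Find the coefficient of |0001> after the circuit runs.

|0001> carries amplitude 0 in the final state.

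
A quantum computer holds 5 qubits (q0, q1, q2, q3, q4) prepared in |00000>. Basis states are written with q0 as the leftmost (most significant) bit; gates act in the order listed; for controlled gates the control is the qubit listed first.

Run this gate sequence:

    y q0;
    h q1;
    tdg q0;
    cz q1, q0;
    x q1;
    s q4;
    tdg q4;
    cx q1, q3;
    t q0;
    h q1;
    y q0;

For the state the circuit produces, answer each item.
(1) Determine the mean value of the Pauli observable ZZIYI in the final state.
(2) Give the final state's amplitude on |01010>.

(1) The expectation value of ZZIYI is 0.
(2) The amplitude on |01010> is -1/2.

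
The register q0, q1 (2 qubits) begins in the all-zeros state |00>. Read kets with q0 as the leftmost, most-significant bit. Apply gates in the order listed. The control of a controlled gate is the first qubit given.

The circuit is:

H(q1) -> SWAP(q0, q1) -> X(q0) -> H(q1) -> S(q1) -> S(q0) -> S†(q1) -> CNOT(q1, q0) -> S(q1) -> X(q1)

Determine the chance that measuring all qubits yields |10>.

Outcome |10> occurs with probability 1/4.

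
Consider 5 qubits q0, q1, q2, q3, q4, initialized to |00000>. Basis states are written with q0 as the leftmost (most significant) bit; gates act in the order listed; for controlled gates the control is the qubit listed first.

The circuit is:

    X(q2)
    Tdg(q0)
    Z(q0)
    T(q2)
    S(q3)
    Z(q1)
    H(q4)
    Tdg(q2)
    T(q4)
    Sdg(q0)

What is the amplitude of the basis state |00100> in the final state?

The final state's coefficient on |00100> equals sqrt(2)/2.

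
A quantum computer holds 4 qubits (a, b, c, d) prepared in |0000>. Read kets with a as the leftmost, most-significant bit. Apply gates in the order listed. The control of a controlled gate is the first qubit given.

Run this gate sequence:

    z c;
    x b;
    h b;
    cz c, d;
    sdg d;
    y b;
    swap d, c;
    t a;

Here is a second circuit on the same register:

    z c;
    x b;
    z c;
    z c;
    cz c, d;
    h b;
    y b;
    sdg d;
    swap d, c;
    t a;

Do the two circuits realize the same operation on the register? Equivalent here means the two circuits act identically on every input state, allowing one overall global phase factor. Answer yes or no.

Yes — the two circuits implement the same unitary up to a global phase.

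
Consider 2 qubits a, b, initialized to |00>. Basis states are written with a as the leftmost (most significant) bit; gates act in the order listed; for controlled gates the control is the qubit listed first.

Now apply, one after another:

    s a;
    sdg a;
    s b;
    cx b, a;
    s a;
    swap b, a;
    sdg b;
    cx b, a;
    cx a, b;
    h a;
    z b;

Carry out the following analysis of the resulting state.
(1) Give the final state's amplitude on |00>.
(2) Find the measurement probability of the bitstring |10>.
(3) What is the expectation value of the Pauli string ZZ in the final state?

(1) The final state's coefficient on |00> equals sqrt(2)/2. Key observation: gates 1-2 undo each other exactly, leaving only the rest of the circuit to track.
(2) A full measurement returns |10> with probability 1/2.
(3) The observable ZZ averages to 0.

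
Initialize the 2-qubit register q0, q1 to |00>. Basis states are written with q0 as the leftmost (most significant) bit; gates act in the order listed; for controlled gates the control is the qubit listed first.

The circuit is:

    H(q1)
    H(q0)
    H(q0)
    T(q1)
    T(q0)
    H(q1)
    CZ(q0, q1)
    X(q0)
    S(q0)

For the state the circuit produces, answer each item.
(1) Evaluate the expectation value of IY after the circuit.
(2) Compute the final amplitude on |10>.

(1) In the final state, IY has expectation -sqrt(2)/2.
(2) The final state's coefficient on |10> equals exp(3*I*pi/4)/2 + I/2.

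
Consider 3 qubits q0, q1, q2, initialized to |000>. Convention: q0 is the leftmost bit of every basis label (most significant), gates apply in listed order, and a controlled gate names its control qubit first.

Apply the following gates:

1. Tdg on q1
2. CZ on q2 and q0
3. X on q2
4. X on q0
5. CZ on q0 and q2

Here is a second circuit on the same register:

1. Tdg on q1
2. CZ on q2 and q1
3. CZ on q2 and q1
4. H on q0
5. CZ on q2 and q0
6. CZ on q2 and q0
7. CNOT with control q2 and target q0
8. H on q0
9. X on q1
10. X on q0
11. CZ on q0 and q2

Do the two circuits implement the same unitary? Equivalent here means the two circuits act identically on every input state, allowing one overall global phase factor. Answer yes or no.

No: there is an input state on which the two circuits produce genuinely different outputs (not merely differing by a phase).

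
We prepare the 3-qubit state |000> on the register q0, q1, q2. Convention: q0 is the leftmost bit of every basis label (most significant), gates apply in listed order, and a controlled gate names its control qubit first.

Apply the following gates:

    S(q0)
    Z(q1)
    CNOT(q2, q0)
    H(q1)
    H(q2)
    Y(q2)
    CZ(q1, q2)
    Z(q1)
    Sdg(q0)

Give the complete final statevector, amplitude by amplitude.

After the circuit, the state carries amplitude -I/2 on |000>, I/2 on |001>, I/2 on |010>, I/2 on |011>, 0 on |100>, 0 on |101>, 0 on |110>, 0 on |111>.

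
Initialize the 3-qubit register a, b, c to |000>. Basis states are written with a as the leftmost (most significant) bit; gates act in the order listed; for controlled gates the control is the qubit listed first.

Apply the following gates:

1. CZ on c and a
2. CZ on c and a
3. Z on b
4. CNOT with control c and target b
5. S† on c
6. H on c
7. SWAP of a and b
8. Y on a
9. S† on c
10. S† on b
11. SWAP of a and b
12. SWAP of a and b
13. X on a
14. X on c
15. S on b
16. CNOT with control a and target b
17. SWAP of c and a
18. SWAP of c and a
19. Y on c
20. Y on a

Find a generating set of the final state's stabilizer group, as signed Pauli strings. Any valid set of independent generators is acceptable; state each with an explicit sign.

The final state is stabilized by the group generated by +IIY, -ZII, +IZI; other independent generating sets are equally valid. Key observation: the block from step 11 through step 12 cancels to the identity and can be dropped.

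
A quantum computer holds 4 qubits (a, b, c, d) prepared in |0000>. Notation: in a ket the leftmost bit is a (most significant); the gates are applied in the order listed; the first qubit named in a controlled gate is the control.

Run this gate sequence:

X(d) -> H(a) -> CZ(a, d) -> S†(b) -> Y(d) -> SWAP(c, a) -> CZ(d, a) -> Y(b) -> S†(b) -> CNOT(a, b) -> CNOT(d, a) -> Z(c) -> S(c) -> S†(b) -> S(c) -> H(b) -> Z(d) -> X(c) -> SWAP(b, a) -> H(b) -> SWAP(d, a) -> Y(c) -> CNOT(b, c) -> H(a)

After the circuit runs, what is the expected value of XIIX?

The observable XIIX averages to -1.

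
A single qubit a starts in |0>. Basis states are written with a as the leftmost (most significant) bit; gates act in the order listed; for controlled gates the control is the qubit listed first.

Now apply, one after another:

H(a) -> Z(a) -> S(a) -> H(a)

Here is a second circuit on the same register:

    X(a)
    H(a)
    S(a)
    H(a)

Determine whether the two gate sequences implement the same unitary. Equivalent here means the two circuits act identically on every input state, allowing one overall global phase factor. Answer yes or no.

Yes, they are equivalent — the unitaries differ by at most a global phase.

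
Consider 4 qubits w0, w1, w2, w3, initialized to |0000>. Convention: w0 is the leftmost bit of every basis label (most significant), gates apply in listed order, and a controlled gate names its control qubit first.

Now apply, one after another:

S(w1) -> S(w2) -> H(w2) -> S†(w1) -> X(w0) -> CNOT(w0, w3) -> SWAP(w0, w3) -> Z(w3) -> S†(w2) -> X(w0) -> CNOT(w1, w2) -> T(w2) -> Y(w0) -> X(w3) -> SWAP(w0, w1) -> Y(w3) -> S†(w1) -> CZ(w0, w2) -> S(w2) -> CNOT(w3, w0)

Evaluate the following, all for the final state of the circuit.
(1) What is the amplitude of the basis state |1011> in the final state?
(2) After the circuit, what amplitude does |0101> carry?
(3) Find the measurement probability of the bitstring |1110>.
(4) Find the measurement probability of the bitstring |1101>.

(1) The final state's coefficient on |1011> equals 0.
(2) The final state's coefficient on |0101> equals 0.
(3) Outcome |1110> occurs with probability 0.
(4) The probability of measuring |1101> is 1/2.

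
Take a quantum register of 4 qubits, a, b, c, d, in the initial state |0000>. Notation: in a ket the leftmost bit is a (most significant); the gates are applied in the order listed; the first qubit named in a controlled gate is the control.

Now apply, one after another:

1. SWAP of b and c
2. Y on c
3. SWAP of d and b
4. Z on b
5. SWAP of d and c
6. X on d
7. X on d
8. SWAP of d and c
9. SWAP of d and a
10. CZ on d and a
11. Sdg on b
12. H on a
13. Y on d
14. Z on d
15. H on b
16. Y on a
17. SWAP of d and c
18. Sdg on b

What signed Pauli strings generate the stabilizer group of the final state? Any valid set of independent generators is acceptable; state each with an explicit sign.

One valid set of independent stabilizer generators is -XIII, -IYII, -IIZI, -IIIZ (any independent generating set of the same group is equally correct). Key observation: the block from step 5 through step 8 cancels to the identity and can be dropped.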